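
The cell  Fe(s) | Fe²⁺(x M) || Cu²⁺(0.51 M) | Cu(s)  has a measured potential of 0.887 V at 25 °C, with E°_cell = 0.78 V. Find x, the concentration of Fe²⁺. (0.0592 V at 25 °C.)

From the Nernst equation, log Q = n(E° − E)/0.0592 = 2(0.78 − 0.887)/0.0592 = -3.615, so Q = 2.43 × 10^-4.
With Q = [Fe²⁺]/[Cu²⁺] and the known concentrations, [Fe²⁺] in the numerator gives [Fe²⁺] = 1.2 × 10^-4 M.

1.2 × 10^-4 M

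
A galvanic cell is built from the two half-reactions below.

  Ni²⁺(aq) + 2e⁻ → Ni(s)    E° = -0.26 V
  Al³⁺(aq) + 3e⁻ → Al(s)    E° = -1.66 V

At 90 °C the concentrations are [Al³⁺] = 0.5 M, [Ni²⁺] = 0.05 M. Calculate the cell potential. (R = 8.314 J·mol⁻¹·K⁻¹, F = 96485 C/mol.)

1.36 V

The Ni²⁺/Ni couple has the higher reduction potential and acts as the cathode, so E°_cell = -0.26 − (-1.66) = 1.40 V.
Balancing electrons gives n = 6; the reaction quotient is Q = [Al³⁺]^2/[Ni²⁺]^3 = 2000.
E = E° − (RT/nF) ln Q = 1.40 − (8.314×363)/(6×96485) × (7.601) = 1.400 − 0.040 = 1.360 V.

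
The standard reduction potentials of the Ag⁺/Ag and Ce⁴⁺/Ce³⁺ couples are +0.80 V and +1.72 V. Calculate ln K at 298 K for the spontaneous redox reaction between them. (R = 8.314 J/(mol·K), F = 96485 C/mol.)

E°_cell = +1.72 − (+0.80) = 0.92 V, with n = 1 electron transferred.
At equilibrium E = 0, so the Nernst equation gives ln K = nFE°/RT = (1)(96485)(0.92)/((8.314)(298)) = 35.83.

ln K = 35.8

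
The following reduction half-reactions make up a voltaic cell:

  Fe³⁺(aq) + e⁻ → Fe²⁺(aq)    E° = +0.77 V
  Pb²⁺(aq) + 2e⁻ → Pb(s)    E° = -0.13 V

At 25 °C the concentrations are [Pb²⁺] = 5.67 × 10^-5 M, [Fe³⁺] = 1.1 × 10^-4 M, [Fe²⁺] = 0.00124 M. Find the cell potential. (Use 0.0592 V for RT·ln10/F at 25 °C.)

The Fe³⁺/Fe²⁺ couple has the higher reduction potential and acts as the cathode, so E°_cell = +0.77 − (-0.13) = 0.90 V.
Balancing electrons gives n = 2; the reaction quotient is Q = [Pb²⁺]·[Fe²⁺]^2/[Fe³⁺]^2 = 0.00721.
At 25 °C, E = E° − (0.0592/n) log Q = 0.90 − (0.0592/2)(-2.142) = 0.900 + 0.063 = 0.963 V.

0.963 V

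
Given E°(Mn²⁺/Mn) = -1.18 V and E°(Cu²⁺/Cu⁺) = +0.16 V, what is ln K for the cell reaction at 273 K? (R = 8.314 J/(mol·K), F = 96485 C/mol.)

E°_cell = +0.16 − (-1.18) = 1.34 V, with n = 2 electrons transferred.
At equilibrium E = 0, so the Nernst equation gives ln K = nFE°/RT = (2)(96485)(1.34)/((8.314)(273)) = 113.93.

ln K = 113.9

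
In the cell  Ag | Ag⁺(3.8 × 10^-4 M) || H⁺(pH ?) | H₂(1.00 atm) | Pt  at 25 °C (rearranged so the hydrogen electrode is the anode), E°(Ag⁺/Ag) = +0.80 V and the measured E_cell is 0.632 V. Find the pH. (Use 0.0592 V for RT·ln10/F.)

E°_cell = 0.80 V and n = 2.
log Q = n(E° − E)/0.0592 = 2×(0.80 − 0.632)/0.0592 = 5.676.
With Q = [H⁺]^2 / ([Ag⁺]^2·P(H₂)), solving for [H⁺] gives log[H⁺] = -0.582, so pH = 0.58.

pH = 0.58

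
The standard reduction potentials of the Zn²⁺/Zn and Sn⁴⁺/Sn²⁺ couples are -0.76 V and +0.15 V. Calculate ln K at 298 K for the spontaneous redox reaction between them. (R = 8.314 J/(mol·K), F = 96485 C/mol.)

ln K = 70.9

E°_cell = +0.15 − (-0.76) = 0.91 V, with n = 2 electrons transferred.
At equilibrium E = 0, so the Nernst equation gives ln K = nFE°/RT = (2)(96485)(0.91)/((8.314)(298)) = 70.88.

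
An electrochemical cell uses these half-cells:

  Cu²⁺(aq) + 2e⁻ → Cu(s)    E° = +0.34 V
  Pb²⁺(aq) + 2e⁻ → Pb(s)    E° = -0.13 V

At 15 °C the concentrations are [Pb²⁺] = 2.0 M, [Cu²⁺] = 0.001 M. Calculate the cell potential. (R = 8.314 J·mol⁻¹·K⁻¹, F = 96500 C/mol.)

0.376 V

The Cu²⁺/Cu couple has the higher reduction potential and acts as the cathode, so E°_cell = +0.34 − (-0.13) = 0.47 V.
Balancing electrons gives n = 2; the reaction quotient is Q = [Pb²⁺]/[Cu²⁺] = 2000.
E = E° − (RT/nF) ln Q = 0.47 − (8.314×288)/(2×96500) × (7.601) = 0.470 − 0.094 = 0.376 V.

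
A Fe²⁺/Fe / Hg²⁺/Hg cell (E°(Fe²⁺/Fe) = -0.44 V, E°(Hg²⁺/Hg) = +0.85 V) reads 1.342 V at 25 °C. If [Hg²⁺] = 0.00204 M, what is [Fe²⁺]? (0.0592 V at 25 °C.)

From the Nernst equation, log Q = n(E° − E)/0.0592 = 2(1.29 − 1.342)/0.0592 = -1.757, so Q = 0.0175.
With Q = [Fe²⁺]/[Hg²⁺] and the known concentrations, [Fe²⁺] in the numerator gives [Fe²⁺] = 3.6 × 10^-5 M.

3.6 × 10^-5 M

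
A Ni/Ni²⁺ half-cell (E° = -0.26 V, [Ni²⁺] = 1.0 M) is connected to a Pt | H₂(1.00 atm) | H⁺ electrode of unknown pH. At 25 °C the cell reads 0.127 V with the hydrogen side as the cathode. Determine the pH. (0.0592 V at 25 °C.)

pH = 2.25

E°_cell = 0.26 V and n = 2.
log Q = n(E° − E)/0.0592 = 2×(0.26 − 0.127)/0.0592 = 4.493.
With Q = [Ni²⁺]·P(H₂) / [H⁺]^2, solving for [H⁺] gives log[H⁺] = -2.247, so pH = 2.25.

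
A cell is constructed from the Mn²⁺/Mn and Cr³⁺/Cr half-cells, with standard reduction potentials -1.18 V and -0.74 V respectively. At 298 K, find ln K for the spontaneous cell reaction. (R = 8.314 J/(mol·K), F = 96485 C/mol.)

E°_cell = -0.74 − (-1.18) = 0.44 V, with n = 6 electrons transferred.
At equilibrium E = 0, so the Nernst equation gives ln K = nFE°/RT = (6)(96485)(0.44)/((8.314)(298)) = 102.81.

ln K = 102.8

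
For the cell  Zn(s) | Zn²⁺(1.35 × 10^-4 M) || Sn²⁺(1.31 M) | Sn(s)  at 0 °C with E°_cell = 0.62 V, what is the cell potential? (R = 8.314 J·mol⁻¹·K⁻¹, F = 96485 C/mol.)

Balancing electrons gives n = 2; the reaction quotient is Q = [Zn²⁺]/[Sn²⁺] = 1.03 × 10^-4.
E = E° − (RT/nF) ln Q = 0.62 − (8.314×273)/(2×96485) × (-9.180) = 0.620 + 0.108 = 0.728 V.

0.728 V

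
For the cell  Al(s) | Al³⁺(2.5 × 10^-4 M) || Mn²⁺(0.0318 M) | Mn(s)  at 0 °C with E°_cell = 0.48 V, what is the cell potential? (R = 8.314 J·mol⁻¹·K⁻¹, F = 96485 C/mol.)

Balancing electrons gives n = 6; the reaction quotient is Q = [Al³⁺]^2/[Mn²⁺]^3 = 0.00194.
E = E° − (RT/nF) ln Q = 0.48 − (8.314×273)/(6×96485) × (-6.243) = 0.480 + 0.024 = 0.504 V.

0.504 V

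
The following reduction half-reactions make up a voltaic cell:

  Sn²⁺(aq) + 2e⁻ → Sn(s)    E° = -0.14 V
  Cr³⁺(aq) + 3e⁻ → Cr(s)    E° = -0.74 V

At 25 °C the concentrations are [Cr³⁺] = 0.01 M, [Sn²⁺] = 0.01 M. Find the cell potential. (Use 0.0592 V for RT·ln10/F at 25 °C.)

0.580 V

The Sn²⁺/Sn couple has the higher reduction potential and acts as the cathode, so E°_cell = -0.14 − (-0.74) = 0.60 V.
Balancing electrons gives n = 6; the reaction quotient is Q = [Cr³⁺]^2/[Sn²⁺]^3 = 100.
At 25 °C, E = E° − (0.0592/n) log Q = 0.60 − (0.0592/6)(2.000) = 0.600 − 0.020 = 0.580 V.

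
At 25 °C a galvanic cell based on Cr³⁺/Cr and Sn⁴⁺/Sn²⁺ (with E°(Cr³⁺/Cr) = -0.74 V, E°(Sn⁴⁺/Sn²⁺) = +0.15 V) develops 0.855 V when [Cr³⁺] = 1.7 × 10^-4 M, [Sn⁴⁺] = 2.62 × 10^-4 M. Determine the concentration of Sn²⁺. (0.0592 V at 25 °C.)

From the Nernst equation, log Q = n(E° − E)/0.0592 = 6(0.89 − 0.855)/0.0592 = 3.547, so Q = 3530.
With Q = [Cr³⁺]^2·[Sn²⁺]^3/[Sn⁴⁺]^3 and the known concentrations, [Sn²⁺]^3 in the numerator gives [Sn²⁺] = 1.3 M.

1.3 M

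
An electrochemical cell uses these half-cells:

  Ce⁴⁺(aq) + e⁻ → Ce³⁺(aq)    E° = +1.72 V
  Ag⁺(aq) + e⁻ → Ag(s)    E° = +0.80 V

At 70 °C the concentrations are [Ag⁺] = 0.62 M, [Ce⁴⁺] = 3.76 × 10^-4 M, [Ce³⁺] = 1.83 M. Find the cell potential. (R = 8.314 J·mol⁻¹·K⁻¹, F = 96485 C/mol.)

0.683 V

The Ce⁴⁺/Ce³⁺ couple has the higher reduction potential and acts as the cathode, so E°_cell = +1.72 − (+0.80) = 0.92 V.
Balancing electrons gives n = 1; the reaction quotient is Q = [Ag⁺]·[Ce³⁺]/[Ce⁴⁺] = 3020.
E = E° − (RT/nF) ln Q = 0.92 − (8.314×343)/(1×96485) × (8.012) = 0.920 − 0.237 = 0.683 V.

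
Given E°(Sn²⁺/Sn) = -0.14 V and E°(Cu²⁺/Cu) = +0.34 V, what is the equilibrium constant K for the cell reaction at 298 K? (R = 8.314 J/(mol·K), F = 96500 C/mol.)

1.7 × 10^16

E°_cell = +0.34 − (-0.14) = 0.48 V, with n = 2 electrons transferred.
At equilibrium E = 0, so the Nernst equation gives ln K = nFE°/RT = (2)(96500)(0.48)/((8.314)(298)) = 37.39.
K = e^37.39 = 1.7 × 10^16.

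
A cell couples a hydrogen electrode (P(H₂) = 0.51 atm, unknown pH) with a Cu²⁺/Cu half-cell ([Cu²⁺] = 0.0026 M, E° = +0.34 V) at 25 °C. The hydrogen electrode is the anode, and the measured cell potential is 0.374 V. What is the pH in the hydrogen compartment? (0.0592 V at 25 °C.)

E°_cell = 0.34 V and n = 2.
log Q = n(E° − E)/0.0592 = 2×(0.34 − 0.374)/0.0592 = -1.149.
With Q = [H⁺]^2 / ([Cu²⁺]·P(H₂)), solving for [H⁺] gives log[H⁺] = -2.013, so pH = 2.01.

pH = 2.01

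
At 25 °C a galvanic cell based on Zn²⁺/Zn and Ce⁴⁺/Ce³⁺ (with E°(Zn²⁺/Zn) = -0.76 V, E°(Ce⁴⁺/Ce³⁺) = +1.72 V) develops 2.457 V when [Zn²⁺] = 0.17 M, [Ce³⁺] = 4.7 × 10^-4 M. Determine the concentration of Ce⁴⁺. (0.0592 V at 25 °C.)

7.9 × 10^-5 M

From the Nernst equation, log Q = n(E° − E)/0.0592 = 2(2.48 − 2.457)/0.0592 = 0.777, so Q = 5.98.
With Q = [Zn²⁺]·[Ce³⁺]^2/[Ce⁴⁺]^2 and the known concentrations, [Ce⁴⁺]^2 in the denominator gives [Ce⁴⁺] = 7.9 × 10^-5 M.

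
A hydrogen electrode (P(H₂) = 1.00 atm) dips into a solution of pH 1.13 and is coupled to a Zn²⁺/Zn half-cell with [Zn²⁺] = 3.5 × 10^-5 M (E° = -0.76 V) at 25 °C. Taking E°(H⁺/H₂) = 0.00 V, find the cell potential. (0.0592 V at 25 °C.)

0.83 V

The hydrogen couple is the cathode, so E°_cell = 0.76 V; n = 2.
[H⁺] = 10^(−1.13) = 0.074 M, and Q = [Zn²⁺]·P(H₂) / [H⁺]^2 = 0.00637.
E = E° − (0.0592/2) log Q = 0.76 − (0.0592/2)(-2.196) = 0.825 V.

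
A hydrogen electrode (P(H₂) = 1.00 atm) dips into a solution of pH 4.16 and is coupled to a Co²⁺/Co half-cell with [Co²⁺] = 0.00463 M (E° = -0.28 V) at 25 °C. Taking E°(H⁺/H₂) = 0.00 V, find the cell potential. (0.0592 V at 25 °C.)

0.10 V

The hydrogen couple is the cathode, so E°_cell = 0.28 V; n = 2.
[H⁺] = 10^(−4.16) = 6.9 × 10^-5 M, and Q = [Co²⁺]·P(H₂) / [H⁺]^2 = 9.67 × 10^5.
E = E° − (0.0592/2) log Q = 0.28 − (0.0592/2)(5.986) = 0.103 V.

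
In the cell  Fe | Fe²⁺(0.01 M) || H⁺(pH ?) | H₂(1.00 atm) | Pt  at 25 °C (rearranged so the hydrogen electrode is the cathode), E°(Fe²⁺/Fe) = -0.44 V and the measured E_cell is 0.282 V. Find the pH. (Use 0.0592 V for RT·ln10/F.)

pH = 3.67

E°_cell = 0.44 V and n = 2.
log Q = n(E° − E)/0.0592 = 2×(0.44 − 0.282)/0.0592 = 5.338.
With Q = [Fe²⁺]·P(H₂) / [H⁺]^2, solving for [H⁺] gives log[H⁺] = -3.669, so pH = 3.67.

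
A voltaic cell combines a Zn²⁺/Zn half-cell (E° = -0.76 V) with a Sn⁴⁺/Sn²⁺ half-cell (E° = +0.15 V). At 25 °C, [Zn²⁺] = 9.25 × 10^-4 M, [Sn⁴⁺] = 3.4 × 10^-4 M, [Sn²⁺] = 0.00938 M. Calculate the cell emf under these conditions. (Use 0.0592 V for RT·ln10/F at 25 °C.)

0.957 V

The Sn⁴⁺/Sn²⁺ couple has the higher reduction potential and acts as the cathode, so E°_cell = +0.15 − (-0.76) = 0.91 V.
Balancing electrons gives n = 2; the reaction quotient is Q = [Zn²⁺]·[Sn²⁺]/[Sn⁴⁺] = 0.0255.
At 25 °C, E = E° − (0.0592/n) log Q = 0.91 − (0.0592/2)(-1.593) = 0.910 + 0.047 = 0.957 V.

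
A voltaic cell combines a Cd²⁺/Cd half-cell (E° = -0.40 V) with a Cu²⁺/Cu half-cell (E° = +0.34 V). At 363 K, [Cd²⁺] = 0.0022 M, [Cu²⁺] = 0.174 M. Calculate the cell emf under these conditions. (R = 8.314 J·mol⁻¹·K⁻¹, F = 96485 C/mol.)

0.808 V

The Cu²⁺/Cu couple has the higher reduction potential and acts as the cathode, so E°_cell = +0.34 − (-0.40) = 0.74 V.
Balancing electrons gives n = 2; the reaction quotient is Q = [Cd²⁺]/[Cu²⁺] = 0.0126.
E = E° − (RT/nF) ln Q = 0.74 − (8.314×363)/(2×96485) × (-4.371) = 0.740 + 0.068 = 0.808 V.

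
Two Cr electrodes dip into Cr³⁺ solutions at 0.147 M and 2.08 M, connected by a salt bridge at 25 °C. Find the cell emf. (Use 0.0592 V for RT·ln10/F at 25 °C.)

0.023 V

Both half-cells are Cr³⁺/Cr, so E°_cell = 0. The concentrated side is the cathode; the cell reaction moves Cr³⁺ from high to low concentration with n = 3.
Q = [Cr³⁺]_dilute/[Cr³⁺]_conc = 0.147/2.08 = 0.0707.
E = 0 − (0.0592/3) log Q = −(0.0592/3)(-1.151) = 0.0227 V.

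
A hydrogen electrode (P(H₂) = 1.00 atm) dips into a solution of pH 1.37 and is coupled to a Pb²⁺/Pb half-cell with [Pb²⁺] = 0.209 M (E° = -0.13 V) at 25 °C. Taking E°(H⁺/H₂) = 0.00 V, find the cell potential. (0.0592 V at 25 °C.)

0.069 V

The hydrogen couple is the cathode, so E°_cell = 0.13 V; n = 2.
[H⁺] = 10^(−1.37) = 0.043 M, and Q = [Pb²⁺]·P(H₂) / [H⁺]^2 = 115.
E = E° − (0.0592/2) log Q = 0.13 − (0.0592/2)(2.060) = 0.069 V.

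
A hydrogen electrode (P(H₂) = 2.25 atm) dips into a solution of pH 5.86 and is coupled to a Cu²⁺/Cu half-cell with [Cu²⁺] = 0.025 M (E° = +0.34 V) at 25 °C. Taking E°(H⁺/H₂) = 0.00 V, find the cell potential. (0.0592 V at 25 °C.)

0.65 V

The Cu²⁺/Cu couple is the cathode, so E°_cell = 0.34 V; n = 2.
[H⁺] = 10^(−5.86) = 1.4 × 10^-6 M, and Q = [H⁺]^2 / ([Cu²⁺]·P(H₂)) = 3.39 × 10^-11.
E = E° − (0.0592/2) log Q = 0.34 − (0.0592/2)(-10.470) = 0.650 V.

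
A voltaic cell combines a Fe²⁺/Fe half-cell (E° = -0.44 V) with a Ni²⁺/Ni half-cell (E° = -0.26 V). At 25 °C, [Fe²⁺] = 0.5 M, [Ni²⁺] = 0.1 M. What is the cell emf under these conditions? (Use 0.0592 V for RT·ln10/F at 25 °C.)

0.159 V

The Ni²⁺/Ni couple has the higher reduction potential and acts as the cathode, so E°_cell = -0.26 − (-0.44) = 0.18 V.
Balancing electrons gives n = 2; the reaction quotient is Q = [Fe²⁺]/[Ni²⁺] = 5.00.
At 25 °C, E = E° − (0.0592/n) log Q = 0.18 − (0.0592/2)(0.699) = 0.180 − 0.021 = 0.159 V.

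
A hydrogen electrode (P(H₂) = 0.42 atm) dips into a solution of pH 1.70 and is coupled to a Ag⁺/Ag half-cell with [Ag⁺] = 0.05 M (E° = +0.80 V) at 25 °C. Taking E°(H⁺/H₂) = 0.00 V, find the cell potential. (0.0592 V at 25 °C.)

0.81 V

The Ag⁺/Ag couple is the cathode, so E°_cell = 0.80 V; n = 2.
[H⁺] = 10^(−1.70) = 0.020 M, and Q = [H⁺]^2 / ([Ag⁺]^2·P(H₂)) = 0.379.
E = E° − (0.0592/2) log Q = 0.80 − (0.0592/2)(-0.421) = 0.812 V.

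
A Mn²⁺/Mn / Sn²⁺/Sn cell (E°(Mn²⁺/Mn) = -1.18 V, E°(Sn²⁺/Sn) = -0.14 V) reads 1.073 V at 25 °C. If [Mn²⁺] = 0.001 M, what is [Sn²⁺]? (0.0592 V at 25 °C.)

0.013 M

From the Nernst equation, log Q = n(E° − E)/0.0592 = 2(1.04 − 1.073)/0.0592 = -1.115, so Q = 0.0768.
With Q = [Mn²⁺]/[Sn²⁺] and the known concentrations, [Sn²⁺] in the denominator gives [Sn²⁺] = 0.013 M.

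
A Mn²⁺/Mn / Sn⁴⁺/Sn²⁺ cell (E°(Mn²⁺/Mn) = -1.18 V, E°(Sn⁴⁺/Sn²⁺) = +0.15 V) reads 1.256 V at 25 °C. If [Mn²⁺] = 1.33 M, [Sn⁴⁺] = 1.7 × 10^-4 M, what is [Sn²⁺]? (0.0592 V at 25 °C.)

From the Nernst equation, log Q = n(E° − E)/0.0592 = 2(1.33 − 1.256)/0.0592 = 2.500, so Q = 316.
With Q = [Mn²⁺]·[Sn²⁺]/[Sn⁴⁺] and the known concentrations, [Sn²⁺] in the numerator gives [Sn²⁺] = 0.04 M.

0.04 M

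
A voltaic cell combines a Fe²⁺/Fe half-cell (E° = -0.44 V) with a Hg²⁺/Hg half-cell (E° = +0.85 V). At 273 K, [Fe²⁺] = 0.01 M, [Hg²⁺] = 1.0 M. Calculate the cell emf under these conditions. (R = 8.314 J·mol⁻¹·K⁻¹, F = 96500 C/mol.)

The Hg²⁺/Hg couple has the higher reduction potential and acts as the cathode, so E°_cell = +0.85 − (-0.44) = 1.29 V.
Balancing electrons gives n = 2; the reaction quotient is Q = [Fe²⁺]/[Hg²⁺] = 0.0100.
E = E° − (RT/nF) ln Q = 1.29 − (8.314×273)/(2×96500) × (-4.605) = 1.290 + 0.054 = 1.344 V.

1.34 V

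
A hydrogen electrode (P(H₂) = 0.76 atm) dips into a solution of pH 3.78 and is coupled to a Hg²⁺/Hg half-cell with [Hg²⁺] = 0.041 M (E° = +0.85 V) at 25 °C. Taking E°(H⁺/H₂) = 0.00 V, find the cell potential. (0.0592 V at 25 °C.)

The Hg²⁺/Hg couple is the cathode, so E°_cell = 0.85 V; n = 2.
[H⁺] = 10^(−3.78) = 1.7 × 10^-4 M, and Q = [H⁺]^2 / ([Hg²⁺]·P(H₂)) = 8.84 × 10^-7.
E = E° − (0.0592/2) log Q = 0.85 − (0.0592/2)(-6.054) = 1.029 V.

1.03 V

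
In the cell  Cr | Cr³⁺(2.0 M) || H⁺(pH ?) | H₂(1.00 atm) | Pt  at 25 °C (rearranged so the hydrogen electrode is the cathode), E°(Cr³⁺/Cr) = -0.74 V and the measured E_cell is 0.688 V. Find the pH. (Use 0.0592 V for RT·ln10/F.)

pH = 0.78

E°_cell = 0.74 V and n = 6.
log Q = n(E° − E)/0.0592 = 6×(0.74 − 0.688)/0.0592 = 5.270.
With Q = [Cr³⁺]^2·P(H₂)^3 / [H⁺]^6, solving for [H⁺] gives log[H⁺] = -0.778, so pH = 0.78.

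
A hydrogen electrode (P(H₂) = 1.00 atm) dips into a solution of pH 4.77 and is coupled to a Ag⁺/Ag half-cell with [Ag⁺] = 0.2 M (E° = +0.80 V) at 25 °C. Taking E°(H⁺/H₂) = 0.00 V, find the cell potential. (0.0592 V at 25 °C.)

The Ag⁺/Ag couple is the cathode, so E°_cell = 0.80 V; n = 2.
[H⁺] = 10^(−4.77) = 1.7 × 10^-5 M, and Q = [H⁺]^2 / ([Ag⁺]^2·P(H₂)) = 7.21 × 10^-9.
E = E° − (0.0592/2) log Q = 0.80 − (0.0592/2)(-8.142) = 1.041 V.

1.04 V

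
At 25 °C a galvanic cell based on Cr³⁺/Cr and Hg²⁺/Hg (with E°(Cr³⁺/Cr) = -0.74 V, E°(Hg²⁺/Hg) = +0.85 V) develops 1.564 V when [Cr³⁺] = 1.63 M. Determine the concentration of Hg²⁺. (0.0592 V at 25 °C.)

0.18 M

From the Nernst equation, log Q = n(E° − E)/0.0592 = 6(1.59 − 1.564)/0.0592 = 2.635, so Q = 432.
With Q = [Cr³⁺]^2/[Hg²⁺]^3 and the known concentrations, [Hg²⁺]^3 in the denominator gives [Hg²⁺] = 0.18 M.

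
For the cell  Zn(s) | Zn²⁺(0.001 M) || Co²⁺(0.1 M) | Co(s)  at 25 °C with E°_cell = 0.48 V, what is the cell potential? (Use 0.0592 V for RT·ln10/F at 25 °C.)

0.539 V

Balancing electrons gives n = 2; the reaction quotient is Q = [Zn²⁺]/[Co²⁺] = 0.0100.
At 25 °C, E = E° − (0.0592/n) log Q = 0.48 − (0.0592/2)(-2.000) = 0.480 + 0.059 = 0.539 V.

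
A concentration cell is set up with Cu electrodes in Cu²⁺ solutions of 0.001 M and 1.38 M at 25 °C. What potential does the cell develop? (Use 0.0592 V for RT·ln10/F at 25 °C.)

Both half-cells are Cu²⁺/Cu, so E°_cell = 0. The concentrated side is the cathode; the cell reaction moves Cu²⁺ from high to low concentration with n = 2.
Q = [Cu²⁺]_dilute/[Cu²⁺]_conc = 0.001/1.38 = 7.25 × 10^-4.
E = 0 − (0.0592/2) log Q = −(0.0592/2)(-3.140) = 0.0929 V.

0.093 V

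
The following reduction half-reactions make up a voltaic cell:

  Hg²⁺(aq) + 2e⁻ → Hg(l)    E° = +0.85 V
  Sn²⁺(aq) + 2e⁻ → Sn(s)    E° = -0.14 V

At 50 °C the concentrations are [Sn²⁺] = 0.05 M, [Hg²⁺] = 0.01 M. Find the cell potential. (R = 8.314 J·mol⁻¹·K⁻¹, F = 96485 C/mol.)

0.968 V

The Hg²⁺/Hg couple has the higher reduction potential and acts as the cathode, so E°_cell = +0.85 − (-0.14) = 0.99 V.
Balancing electrons gives n = 2; the reaction quotient is Q = [Sn²⁺]/[Hg²⁺] = 5.00.
E = E° − (RT/nF) ln Q = 0.99 − (8.314×323)/(2×96485) × (1.609) = 0.990 − 0.022 = 0.968 V.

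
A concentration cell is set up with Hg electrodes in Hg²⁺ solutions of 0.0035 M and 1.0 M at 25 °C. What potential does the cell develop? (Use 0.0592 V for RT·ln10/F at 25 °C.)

0.073 V

Both half-cells are Hg²⁺/Hg, so E°_cell = 0. The concentrated side is the cathode; the cell reaction moves Hg²⁺ from high to low concentration with n = 2.
Q = [Hg²⁺]_dilute/[Hg²⁺]_conc = 0.0035/1.0 = 0.00350.
E = 0 − (0.0592/2) log Q = −(0.0592/2)(-2.456) = 0.0727 V.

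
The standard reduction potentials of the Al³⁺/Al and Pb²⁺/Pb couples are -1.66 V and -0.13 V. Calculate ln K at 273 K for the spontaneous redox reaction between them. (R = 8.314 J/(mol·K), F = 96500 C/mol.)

E°_cell = -0.13 − (-1.66) = 1.53 V, with n = 6 electrons transferred.
At equilibrium E = 0, so the Nernst equation gives ln K = nFE°/RT = (6)(96500)(1.53)/((8.314)(273)) = 390.30.

ln K = 390.3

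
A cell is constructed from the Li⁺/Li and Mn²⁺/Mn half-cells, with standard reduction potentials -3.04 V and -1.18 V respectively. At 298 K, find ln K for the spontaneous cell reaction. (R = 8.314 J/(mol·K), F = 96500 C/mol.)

ln K = 144.9

E°_cell = -1.18 − (-3.04) = 1.86 V, with n = 2 electrons transferred.
At equilibrium E = 0, so the Nernst equation gives ln K = nFE°/RT = (2)(96500)(1.86)/((8.314)(298)) = 144.89.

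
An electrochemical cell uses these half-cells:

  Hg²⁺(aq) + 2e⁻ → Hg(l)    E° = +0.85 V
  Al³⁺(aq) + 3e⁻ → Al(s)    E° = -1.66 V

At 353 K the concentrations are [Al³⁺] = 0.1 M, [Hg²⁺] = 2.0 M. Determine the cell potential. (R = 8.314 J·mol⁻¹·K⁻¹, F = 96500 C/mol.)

2.54 V

The Hg²⁺/Hg couple has the higher reduction potential and acts as the cathode, so E°_cell = +0.85 − (-1.66) = 2.51 V.
Balancing electrons gives n = 6; the reaction quotient is Q = [Al³⁺]^2/[Hg²⁺]^3 = 0.00125.
E = E° − (RT/nF) ln Q = 2.51 − (8.314×353)/(6×96500) × (-6.685) = 2.510 + 0.034 = 2.544 V.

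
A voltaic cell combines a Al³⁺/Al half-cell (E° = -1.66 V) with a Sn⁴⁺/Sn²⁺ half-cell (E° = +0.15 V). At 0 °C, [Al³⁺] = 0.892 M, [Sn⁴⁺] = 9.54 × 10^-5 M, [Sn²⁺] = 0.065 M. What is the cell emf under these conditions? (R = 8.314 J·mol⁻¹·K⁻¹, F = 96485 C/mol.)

The Sn⁴⁺/Sn²⁺ couple has the higher reduction potential and acts as the cathode, so E°_cell = +0.15 − (-1.66) = 1.81 V.
Balancing electrons gives n = 6; the reaction quotient is Q = [Al³⁺]^2·[Sn²⁺]^3/[Sn⁴⁺]^3 = 2.52 × 10^8.
E = E° − (RT/nF) ln Q = 1.81 − (8.314×273)/(6×96485) × (19.344) = 1.810 − 0.076 = 1.734 V.

1.73 V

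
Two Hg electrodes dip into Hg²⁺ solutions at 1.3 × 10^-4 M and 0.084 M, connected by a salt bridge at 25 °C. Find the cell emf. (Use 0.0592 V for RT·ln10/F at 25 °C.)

Both half-cells are Hg²⁺/Hg, so E°_cell = 0. The concentrated side is the cathode; the cell reaction moves Hg²⁺ from high to low concentration with n = 2.
Q = [Hg²⁺]_dilute/[Hg²⁺]_conc = 1.3 × 10^-4/0.084 = 0.00155.
E = 0 − (0.0592/2) log Q = −(0.0592/2)(-2.810) = 0.0832 V.

0.083 V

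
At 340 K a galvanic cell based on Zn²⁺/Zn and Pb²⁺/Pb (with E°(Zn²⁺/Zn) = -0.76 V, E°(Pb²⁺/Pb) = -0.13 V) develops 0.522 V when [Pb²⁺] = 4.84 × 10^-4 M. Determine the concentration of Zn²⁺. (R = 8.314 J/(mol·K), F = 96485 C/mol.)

0.77 M

From the Nernst equation, ln Q = nF(E° − E)/RT = 2×96485×(0.63 − 0.522)/(8.314×340) = 7.373, so Q = 1590.
With Q = [Zn²⁺]/[Pb²⁺] and the known concentrations, [Zn²⁺] in the numerator gives [Zn²⁺] = 0.77 M.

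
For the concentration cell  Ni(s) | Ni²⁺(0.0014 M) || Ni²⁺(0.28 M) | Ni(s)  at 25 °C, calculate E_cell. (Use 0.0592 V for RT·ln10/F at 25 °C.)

0.068 V

Both half-cells are Ni²⁺/Ni, so E°_cell = 0. The concentrated side is the cathode; the cell reaction moves Ni²⁺ from high to low concentration with n = 2.
Q = [Ni²⁺]_dilute/[Ni²⁺]_conc = 0.0014/0.28 = 0.00500.
E = 0 − (0.0592/2) log Q = −(0.0592/2)(-2.301) = 0.0681 V.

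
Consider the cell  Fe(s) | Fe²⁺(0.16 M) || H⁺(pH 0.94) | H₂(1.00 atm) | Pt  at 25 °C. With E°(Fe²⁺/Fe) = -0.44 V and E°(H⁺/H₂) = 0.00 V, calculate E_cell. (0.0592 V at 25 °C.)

The hydrogen couple is the cathode, so E°_cell = 0.44 V; n = 2.
[H⁺] = 10^(−0.94) = 0.11 M, and Q = [Fe²⁺]·P(H₂) / [H⁺]^2 = 12.1.
E = E° − (0.0592/2) log Q = 0.44 − (0.0592/2)(1.084) = 0.408 V.

0.41 V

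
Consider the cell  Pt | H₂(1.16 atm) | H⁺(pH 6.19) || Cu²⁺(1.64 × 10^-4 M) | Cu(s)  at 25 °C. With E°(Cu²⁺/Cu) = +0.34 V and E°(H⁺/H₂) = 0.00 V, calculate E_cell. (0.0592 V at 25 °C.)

The Cu²⁺/Cu couple is the cathode, so E°_cell = 0.34 V; n = 2.
[H⁺] = 10^(−6.19) = 6.5 × 10^-7 M, and Q = [H⁺]^2 / ([Cu²⁺]·P(H₂)) = 2.19 × 10^-9.
E = E° − (0.0592/2) log Q = 0.34 − (0.0592/2)(-8.659) = 0.596 V.

0.60 V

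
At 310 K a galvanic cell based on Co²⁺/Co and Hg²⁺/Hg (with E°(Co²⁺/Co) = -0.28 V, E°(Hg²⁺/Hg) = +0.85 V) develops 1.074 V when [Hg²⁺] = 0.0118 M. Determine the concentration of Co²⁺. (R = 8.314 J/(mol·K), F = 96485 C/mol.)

0.78 M

From the Nernst equation, ln Q = nF(E° − E)/RT = 2×96485×(1.13 − 1.074)/(8.314×310) = 4.193, so Q = 66.2.
With Q = [Co²⁺]/[Hg²⁺] and the known concentrations, [Co²⁺] in the numerator gives [Co²⁺] = 0.78 M.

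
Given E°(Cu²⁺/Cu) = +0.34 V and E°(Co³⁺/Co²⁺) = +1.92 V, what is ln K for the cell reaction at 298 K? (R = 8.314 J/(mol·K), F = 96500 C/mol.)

E°_cell = +1.92 − (+0.34) = 1.58 V, with n = 2 electrons transferred.
At equilibrium E = 0, so the Nernst equation gives ln K = nFE°/RT = (2)(96500)(1.58)/((8.314)(298)) = 123.08.

ln K = 123.1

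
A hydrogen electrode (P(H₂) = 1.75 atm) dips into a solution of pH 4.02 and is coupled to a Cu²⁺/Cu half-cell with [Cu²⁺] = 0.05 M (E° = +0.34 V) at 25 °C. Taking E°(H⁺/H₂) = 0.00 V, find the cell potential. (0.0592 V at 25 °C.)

The Cu²⁺/Cu couple is the cathode, so E°_cell = 0.34 V; n = 2.
[H⁺] = 10^(−4.02) = 9.5 × 10^-5 M, and Q = [H⁺]^2 / ([Cu²⁺]·P(H₂)) = 1.04 × 10^-7.
E = E° − (0.0592/2) log Q = 0.34 − (0.0592/2)(-6.982) = 0.547 V.

0.55 V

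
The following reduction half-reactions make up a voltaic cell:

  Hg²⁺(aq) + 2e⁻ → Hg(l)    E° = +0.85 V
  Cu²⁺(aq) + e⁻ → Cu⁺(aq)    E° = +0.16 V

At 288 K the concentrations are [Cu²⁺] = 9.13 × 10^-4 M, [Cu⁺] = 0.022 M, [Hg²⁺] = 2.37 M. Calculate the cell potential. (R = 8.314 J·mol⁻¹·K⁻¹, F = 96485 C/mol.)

The Hg²⁺/Hg couple has the higher reduction potential and acts as the cathode, so E°_cell = +0.85 − (+0.16) = 0.69 V.
Balancing electrons gives n = 2; the reaction quotient is Q = [Cu²⁺]^2/([Cu⁺]^2·[Hg²⁺]) = 7.27 × 10^-4.
E = E° − (RT/nF) ln Q = 0.69 − (8.314×288)/(2×96485) × (-7.227) = 0.690 + 0.090 = 0.780 V.

0.780 V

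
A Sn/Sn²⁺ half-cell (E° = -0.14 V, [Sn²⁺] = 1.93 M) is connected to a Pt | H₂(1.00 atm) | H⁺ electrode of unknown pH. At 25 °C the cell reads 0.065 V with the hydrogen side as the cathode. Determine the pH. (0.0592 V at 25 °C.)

E°_cell = 0.14 V and n = 2.
log Q = n(E° − E)/0.0592 = 2×(0.14 − 0.065)/0.0592 = 2.534.
With Q = [Sn²⁺]·P(H₂) / [H⁺]^2, solving for [H⁺] gives log[H⁺] = -1.124, so pH = 1.12.

pH = 1.12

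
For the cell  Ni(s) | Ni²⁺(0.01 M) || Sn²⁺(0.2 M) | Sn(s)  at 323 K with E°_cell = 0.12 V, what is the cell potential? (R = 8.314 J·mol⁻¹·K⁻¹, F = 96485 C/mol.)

Balancing electrons gives n = 2; the reaction quotient is Q = [Ni²⁺]/[Sn²⁺] = 0.0500.
E = E° − (RT/nF) ln Q = 0.12 − (8.314×323)/(2×96485) × (-2.996) = 0.120 + 0.042 = 0.162 V.

0.162 V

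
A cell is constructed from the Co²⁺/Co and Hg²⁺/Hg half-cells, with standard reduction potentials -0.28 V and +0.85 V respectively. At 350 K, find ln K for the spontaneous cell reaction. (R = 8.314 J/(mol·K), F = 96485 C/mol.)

ln K = 74.9

E°_cell = +0.85 − (-0.28) = 1.13 V, with n = 2 electrons transferred.
At equilibrium E = 0, so the Nernst equation gives ln K = nFE°/RT = (2)(96485)(1.13)/((8.314)(350)) = 74.94.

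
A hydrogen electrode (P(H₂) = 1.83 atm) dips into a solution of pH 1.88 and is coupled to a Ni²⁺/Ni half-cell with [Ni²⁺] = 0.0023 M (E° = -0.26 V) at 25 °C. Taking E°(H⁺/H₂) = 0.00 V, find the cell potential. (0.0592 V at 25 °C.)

0.22 V

The hydrogen couple is the cathode, so E°_cell = 0.26 V; n = 2.
[H⁺] = 10^(−1.88) = 0.013 M, and Q = [Ni²⁺]·P(H₂) / [H⁺]^2 = 24.2.
E = E° − (0.0592/2) log Q = 0.26 − (0.0592/2)(1.384) = 0.219 V.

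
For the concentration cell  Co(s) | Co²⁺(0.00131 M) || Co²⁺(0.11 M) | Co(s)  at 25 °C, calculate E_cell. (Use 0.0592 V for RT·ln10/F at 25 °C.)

Both half-cells are Co²⁺/Co, so E°_cell = 0. The concentrated side is the cathode; the cell reaction moves Co²⁺ from high to low concentration with n = 2.
Q = [Co²⁺]_dilute/[Co²⁺]_conc = 0.00131/0.11 = 0.0119.
E = 0 − (0.0592/2) log Q = −(0.0592/2)(-1.924) = 0.0570 V.

0.057 V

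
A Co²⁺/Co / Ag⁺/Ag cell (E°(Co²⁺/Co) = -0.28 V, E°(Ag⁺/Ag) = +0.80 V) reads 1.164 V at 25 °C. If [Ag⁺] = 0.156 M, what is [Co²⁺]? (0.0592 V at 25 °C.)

From the Nernst equation, log Q = n(E° − E)/0.0592 = 2(1.08 − 1.164)/0.0592 = -2.838, so Q = 0.00145.
With Q = [Co²⁺]/[Ag⁺]^2 and the known concentrations, [Co²⁺] in the numerator gives [Co²⁺] = 3.5 × 10^-5 M.

3.5 × 10^-5 M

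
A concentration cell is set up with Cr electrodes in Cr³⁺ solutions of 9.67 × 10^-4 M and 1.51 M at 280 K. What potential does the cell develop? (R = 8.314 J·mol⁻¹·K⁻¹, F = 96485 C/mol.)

Both half-cells are Cr³⁺/Cr, so E°_cell = 0. The concentrated side is the cathode; the cell reaction moves Cr³⁺ from high to low concentration with n = 3.
Q = [Cr³⁺]_dilute/[Cr³⁺]_conc = 9.67 × 10^-4/1.51 = 6.4 × 10^-4.
E = 0 − (RT/nF) ln Q = −((8.314×280)/(3×96485))(-7.353) = 0.0591 V.

0.059 V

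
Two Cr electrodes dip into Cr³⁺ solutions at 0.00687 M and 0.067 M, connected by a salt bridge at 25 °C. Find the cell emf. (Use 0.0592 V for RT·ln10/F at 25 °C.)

Both half-cells are Cr³⁺/Cr, so E°_cell = 0. The concentrated side is the cathode; the cell reaction moves Cr³⁺ from high to low concentration with n = 3.
Q = [Cr³⁺]_dilute/[Cr³⁺]_conc = 0.00687/0.067 = 0.103.
E = 0 − (0.0592/3) log Q = −(0.0592/3)(-0.989) = 0.0195 V.

0.020 V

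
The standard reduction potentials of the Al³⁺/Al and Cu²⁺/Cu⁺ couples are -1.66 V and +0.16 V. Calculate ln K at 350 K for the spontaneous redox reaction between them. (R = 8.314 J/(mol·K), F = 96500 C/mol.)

E°_cell = +0.16 − (-1.66) = 1.82 V, with n = 3 electrons transferred.
At equilibrium E = 0, so the Nernst equation gives ln K = nFE°/RT = (3)(96500)(1.82)/((8.314)(350)) = 181.07.

ln K = 181.1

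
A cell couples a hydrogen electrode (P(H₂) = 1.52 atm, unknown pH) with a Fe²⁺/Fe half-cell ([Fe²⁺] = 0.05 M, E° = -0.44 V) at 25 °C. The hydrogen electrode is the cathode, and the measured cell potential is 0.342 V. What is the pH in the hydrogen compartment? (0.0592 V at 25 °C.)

E°_cell = 0.44 V and n = 2.
log Q = n(E° − E)/0.0592 = 2×(0.44 − 0.342)/0.0592 = 3.311.
With Q = [Fe²⁺]·P(H₂) / [H⁺]^2, solving for [H⁺] gives log[H⁺] = -2.215, so pH = 2.21.

pH = 2.21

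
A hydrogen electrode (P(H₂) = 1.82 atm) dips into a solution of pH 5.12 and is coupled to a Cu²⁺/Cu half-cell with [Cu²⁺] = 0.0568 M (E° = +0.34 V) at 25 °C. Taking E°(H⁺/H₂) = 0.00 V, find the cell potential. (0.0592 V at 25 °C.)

0.61 V

The Cu²⁺/Cu couple is the cathode, so E°_cell = 0.34 V; n = 2.
[H⁺] = 10^(−5.12) = 7.6 × 10^-6 M, and Q = [H⁺]^2 / ([Cu²⁺]·P(H₂)) = 5.57 × 10^-10.
E = E° − (0.0592/2) log Q = 0.34 − (0.0592/2)(-9.254) = 0.614 V.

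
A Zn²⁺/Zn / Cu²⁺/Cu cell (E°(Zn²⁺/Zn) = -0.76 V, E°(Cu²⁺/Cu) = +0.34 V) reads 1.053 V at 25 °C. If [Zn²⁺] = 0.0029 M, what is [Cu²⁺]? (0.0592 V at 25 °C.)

From the Nernst equation, log Q = n(E° − E)/0.0592 = 2(1.10 − 1.053)/0.0592 = 1.588, so Q = 38.7.
With Q = [Zn²⁺]/[Cu²⁺] and the known concentrations, [Cu²⁺] in the denominator gives [Cu²⁺] = 7.5 × 10^-5 M.

7.5 × 10^-5 M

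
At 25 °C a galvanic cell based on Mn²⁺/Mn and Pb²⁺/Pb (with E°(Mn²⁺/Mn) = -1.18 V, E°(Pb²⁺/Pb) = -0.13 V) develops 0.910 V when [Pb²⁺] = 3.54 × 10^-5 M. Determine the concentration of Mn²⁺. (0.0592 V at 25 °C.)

1.9 M

From the Nernst equation, log Q = n(E° − E)/0.0592 = 2(1.05 − 0.910)/0.0592 = 4.730, so Q = 5.37 × 10^4.
With Q = [Mn²⁺]/[Pb²⁺] and the known concentrations, [Mn²⁺] in the numerator gives [Mn²⁺] = 1.9 M.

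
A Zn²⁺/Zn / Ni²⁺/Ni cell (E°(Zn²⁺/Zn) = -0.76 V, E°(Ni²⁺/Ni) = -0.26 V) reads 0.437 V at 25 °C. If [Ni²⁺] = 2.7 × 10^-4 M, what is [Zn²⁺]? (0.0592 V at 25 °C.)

0.036 M

From the Nernst equation, log Q = n(E° − E)/0.0592 = 2(0.50 − 0.437)/0.0592 = 2.128, so Q = 134.
With Q = [Zn²⁺]/[Ni²⁺] and the known concentrations, [Zn²⁺] in the numerator gives [Zn²⁺] = 0.036 M.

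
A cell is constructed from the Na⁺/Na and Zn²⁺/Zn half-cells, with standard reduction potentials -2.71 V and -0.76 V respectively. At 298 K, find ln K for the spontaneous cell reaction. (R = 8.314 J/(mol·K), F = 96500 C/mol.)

ln K = 151.9

E°_cell = -0.76 − (-2.71) = 1.95 V, with n = 2 electrons transferred.
At equilibrium E = 0, so the Nernst equation gives ln K = nFE°/RT = (2)(96500)(1.95)/((8.314)(298)) = 151.90.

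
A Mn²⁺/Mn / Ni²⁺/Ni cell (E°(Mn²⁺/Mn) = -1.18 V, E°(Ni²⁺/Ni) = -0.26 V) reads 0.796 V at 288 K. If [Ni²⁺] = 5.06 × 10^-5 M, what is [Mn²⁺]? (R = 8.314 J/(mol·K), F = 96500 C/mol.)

From the Nernst equation, ln Q = nF(E° − E)/RT = 2×96500×(0.92 − 0.796)/(8.314×288) = 9.995, so Q = 2.19 × 10^4.
With Q = [Mn²⁺]/[Ni²⁺] and the known concentrations, [Mn²⁺] in the numerator gives [Mn²⁺] = 1.1 M.

1.1 M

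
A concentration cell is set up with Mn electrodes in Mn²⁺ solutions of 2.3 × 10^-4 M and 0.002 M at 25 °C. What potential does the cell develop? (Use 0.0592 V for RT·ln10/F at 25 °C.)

Both half-cells are Mn²⁺/Mn, so E°_cell = 0. The concentrated side is the cathode; the cell reaction moves Mn²⁺ from high to low concentration with n = 2.
Q = [Mn²⁺]_dilute/[Mn²⁺]_conc = 2.3 × 10^-4/0.002 = 0.115.
E = 0 − (0.0592/2) log Q = −(0.0592/2)(-0.939) = 0.0278 V.

0.028 V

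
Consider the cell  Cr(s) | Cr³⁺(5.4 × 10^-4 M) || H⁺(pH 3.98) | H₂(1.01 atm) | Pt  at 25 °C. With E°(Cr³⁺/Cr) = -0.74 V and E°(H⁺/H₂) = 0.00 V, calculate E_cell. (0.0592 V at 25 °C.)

The hydrogen couple is the cathode, so E°_cell = 0.74 V; n = 6.
[H⁺] = 10^(−3.98) = 1 × 10^-4 M, and Q = [Cr³⁺]^2·P(H₂)^3 / [H⁺]^6 = 2.28 × 10^17.
E = E° − (0.0592/6) log Q = 0.74 − (0.0592/6)(17.358) = 0.569 V.

0.57 V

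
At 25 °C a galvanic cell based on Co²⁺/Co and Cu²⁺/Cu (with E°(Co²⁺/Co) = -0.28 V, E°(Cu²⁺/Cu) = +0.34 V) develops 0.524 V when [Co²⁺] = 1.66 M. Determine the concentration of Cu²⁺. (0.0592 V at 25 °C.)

From the Nernst equation, log Q = n(E° − E)/0.0592 = 2(0.62 − 0.524)/0.0592 = 3.243, so Q = 1750.
With Q = [Co²⁺]/[Cu²⁺] and the known concentrations, [Cu²⁺] in the denominator gives [Cu²⁺] = 9.5 × 10^-4 M.

9.5 × 10^-4 M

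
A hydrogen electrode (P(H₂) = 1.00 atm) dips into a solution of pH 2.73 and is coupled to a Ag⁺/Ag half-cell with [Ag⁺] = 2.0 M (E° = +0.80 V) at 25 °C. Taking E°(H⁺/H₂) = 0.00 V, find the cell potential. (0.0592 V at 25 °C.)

The Ag⁺/Ag couple is the cathode, so E°_cell = 0.80 V; n = 2.
[H⁺] = 10^(−2.73) = 0.0019 M, and Q = [H⁺]^2 / ([Ag⁺]^2·P(H₂)) = 8.67 × 10^-7.
E = E° − (0.0592/2) log Q = 0.80 − (0.0592/2)(-6.062) = 0.979 V.

0.98 V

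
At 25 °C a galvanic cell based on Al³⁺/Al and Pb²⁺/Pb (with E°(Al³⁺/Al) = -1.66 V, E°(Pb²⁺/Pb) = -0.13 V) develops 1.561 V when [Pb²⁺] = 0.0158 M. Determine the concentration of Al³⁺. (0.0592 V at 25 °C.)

From the Nernst equation, log Q = n(E° − E)/0.0592 = 6(1.53 − 1.561)/0.0592 = -3.142, so Q = 7.21 × 10^-4.
With Q = [Al³⁺]^2/[Pb²⁺]^3 and the known concentrations, [Al³⁺]^2 in the numerator gives [Al³⁺] = 5.3 × 10^-5 M.

5.3 × 10^-5 M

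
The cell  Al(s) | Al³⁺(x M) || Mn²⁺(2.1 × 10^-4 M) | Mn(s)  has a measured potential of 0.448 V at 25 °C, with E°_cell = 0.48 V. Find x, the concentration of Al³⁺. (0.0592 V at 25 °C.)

1.3 × 10^-4 M

From the Nernst equation, log Q = n(E° − E)/0.0592 = 6(0.48 − 0.448)/0.0592 = 3.243, so Q = 1750.
With Q = [Al³⁺]^2/[Mn²⁺]^3 and the known concentrations, [Al³⁺]^2 in the numerator gives [Al³⁺] = 1.3 × 10^-4 M.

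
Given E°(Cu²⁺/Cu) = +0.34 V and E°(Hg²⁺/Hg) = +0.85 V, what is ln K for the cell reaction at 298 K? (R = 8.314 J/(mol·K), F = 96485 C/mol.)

ln K = 39.7

E°_cell = +0.85 − (+0.34) = 0.51 V, with n = 2 electrons transferred.
At equilibrium E = 0, so the Nernst equation gives ln K = nFE°/RT = (2)(96485)(0.51)/((8.314)(298)) = 39.72.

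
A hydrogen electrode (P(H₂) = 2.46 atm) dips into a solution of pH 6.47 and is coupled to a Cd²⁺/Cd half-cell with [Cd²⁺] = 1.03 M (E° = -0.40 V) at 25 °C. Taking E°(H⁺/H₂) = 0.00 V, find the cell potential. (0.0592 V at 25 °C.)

0.005 V

The hydrogen couple is the cathode, so E°_cell = 0.40 V; n = 2.
[H⁺] = 10^(−6.47) = 3.4 × 10^-7 M, and Q = [Cd²⁺]·P(H₂) / [H⁺]^2 = 2.21 × 10^13.
E = E° − (0.0592/2) log Q = 0.40 − (0.0592/2)(13.344) = 0.005 V.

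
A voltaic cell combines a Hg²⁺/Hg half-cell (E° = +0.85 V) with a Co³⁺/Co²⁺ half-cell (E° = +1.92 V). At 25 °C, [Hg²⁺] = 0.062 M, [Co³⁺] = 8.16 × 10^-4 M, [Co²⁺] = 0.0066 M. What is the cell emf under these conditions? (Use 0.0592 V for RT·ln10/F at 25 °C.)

The Co³⁺/Co²⁺ couple has the higher reduction potential and acts as the cathode, so E°_cell = +1.92 − (+0.85) = 1.07 V.
Balancing electrons gives n = 2; the reaction quotient is Q = [Hg²⁺]·[Co²⁺]^2/[Co³⁺]^2 = 4.06.
At 25 °C, E = E° − (0.0592/n) log Q = 1.07 − (0.0592/2)(0.608) = 1.070 − 0.018 = 1.052 V.

1.05 V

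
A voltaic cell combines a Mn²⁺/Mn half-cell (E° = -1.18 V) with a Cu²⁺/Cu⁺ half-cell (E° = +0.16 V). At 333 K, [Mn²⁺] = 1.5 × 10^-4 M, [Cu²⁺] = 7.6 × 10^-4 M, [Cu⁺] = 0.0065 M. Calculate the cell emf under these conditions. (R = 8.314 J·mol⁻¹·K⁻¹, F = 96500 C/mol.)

1.40 V

The Cu²⁺/Cu⁺ couple has the higher reduction potential and acts as the cathode, so E°_cell = +0.16 − (-1.18) = 1.34 V.
Balancing electrons gives n = 2; the reaction quotient is Q = [Mn²⁺]·[Cu⁺]^2/[Cu²⁺]^2 = 0.0110.
E = E° − (RT/nF) ln Q = 1.34 − (8.314×333)/(2×96500) × (-4.512) = 1.340 + 0.065 = 1.405 V.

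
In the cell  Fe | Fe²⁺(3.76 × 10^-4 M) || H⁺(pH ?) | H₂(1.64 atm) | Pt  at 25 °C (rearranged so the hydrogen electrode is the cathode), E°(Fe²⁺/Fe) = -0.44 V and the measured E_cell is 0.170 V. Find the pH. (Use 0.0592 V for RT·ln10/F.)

E°_cell = 0.44 V and n = 2.
log Q = n(E° − E)/0.0592 = 2×(0.44 − 0.170)/0.0592 = 9.122.
With Q = [Fe²⁺]·P(H₂) / [H⁺]^2, solving for [H⁺] gives log[H⁺] = -6.166, so pH = 6.17.

pH = 6.17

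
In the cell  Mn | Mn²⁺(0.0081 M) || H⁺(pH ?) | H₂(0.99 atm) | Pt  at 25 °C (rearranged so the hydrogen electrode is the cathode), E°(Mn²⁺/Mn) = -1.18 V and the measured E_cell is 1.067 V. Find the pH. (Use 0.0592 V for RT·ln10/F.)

E°_cell = 1.18 V and n = 2.
log Q = n(E° − E)/0.0592 = 2×(1.18 − 1.067)/0.0592 = 3.818.
With Q = [Mn²⁺]·P(H₂) / [H⁺]^2, solving for [H⁺] gives log[H⁺] = -2.957, so pH = 2.96.

pH = 2.96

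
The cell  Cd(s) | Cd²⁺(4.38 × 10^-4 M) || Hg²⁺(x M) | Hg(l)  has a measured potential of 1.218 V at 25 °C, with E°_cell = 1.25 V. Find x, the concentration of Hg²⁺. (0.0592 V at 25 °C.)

From the Nernst equation, log Q = n(E° − E)/0.0592 = 2(1.25 − 1.218)/0.0592 = 1.081, so Q = 12.1.
With Q = [Cd²⁺]/[Hg²⁺] and the known concentrations, [Hg²⁺] in the denominator gives [Hg²⁺] = 3.6 × 10^-5 M.

3.6 × 10^-5 M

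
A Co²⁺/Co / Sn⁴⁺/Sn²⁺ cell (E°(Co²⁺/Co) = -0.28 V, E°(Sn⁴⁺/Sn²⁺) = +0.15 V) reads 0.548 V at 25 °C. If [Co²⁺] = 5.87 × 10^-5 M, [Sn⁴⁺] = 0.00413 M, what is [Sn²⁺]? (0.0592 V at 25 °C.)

From the Nernst equation, log Q = n(E° − E)/0.0592 = 2(0.43 − 0.548)/0.0592 = -3.986, so Q = 1.03 × 10^-4.
With Q = [Co²⁺]·[Sn²⁺]/[Sn⁴⁺] and the known concentrations, [Sn²⁺] in the numerator gives [Sn²⁺] = 0.0073 M.

0.0073 M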